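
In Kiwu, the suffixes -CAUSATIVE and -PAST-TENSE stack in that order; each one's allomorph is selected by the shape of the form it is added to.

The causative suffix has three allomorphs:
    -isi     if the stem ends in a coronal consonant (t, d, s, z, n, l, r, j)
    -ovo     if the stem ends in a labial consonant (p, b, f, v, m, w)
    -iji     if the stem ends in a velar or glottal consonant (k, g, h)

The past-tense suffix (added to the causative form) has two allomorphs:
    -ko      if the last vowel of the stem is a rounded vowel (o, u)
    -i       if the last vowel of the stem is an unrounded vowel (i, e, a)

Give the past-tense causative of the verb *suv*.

suvovoko

Since the final consonant of *suv* is /v/ (labial), it takes -ovo, giving *suvovo*.
The causative form *suvovo*: last vowel = /o/, a rounded vowel → -ko → *suvovoko*.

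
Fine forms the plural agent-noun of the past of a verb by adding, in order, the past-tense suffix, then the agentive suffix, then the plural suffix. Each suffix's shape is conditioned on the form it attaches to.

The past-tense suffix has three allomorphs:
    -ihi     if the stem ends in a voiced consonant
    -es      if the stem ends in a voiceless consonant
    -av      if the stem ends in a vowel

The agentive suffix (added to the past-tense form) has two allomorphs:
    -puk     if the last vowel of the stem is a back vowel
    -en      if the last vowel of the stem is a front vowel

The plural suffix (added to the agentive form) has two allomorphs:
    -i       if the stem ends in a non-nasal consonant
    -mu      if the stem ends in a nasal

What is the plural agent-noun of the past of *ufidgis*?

*ufidgis* — final sound /s/ (a voiceless consonant) → -es → *ufidgises*.
The last vowel of the past-tense form *ufidgises* is /e/, which is a front vowel, so the agentive suffix is -en, giving *ufidgisesen*.
The agentive form *ufidgisesen*: final consonant = /n/, a nasal → -mu → *ufidgisesenmu*.

ufidgisesenmu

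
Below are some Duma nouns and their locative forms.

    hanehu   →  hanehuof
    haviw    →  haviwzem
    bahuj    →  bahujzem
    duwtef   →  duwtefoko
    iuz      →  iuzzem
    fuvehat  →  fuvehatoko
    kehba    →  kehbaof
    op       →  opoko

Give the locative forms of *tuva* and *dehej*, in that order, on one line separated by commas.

tuvaof, dehejzem

The pattern is voicing of the final sound: -oko when the stem ends in a voiceless consonant (*duwtef*, *fuvehat*, *op*); -zem when the stem ends in a voiced consonant (*haviw*, *bahuj*, *iuz*); -of when the stem ends in a vowel (*hanehu*, *kehba*).
*tuva* — final sound /a/ (a vowel) → -of → *tuvaof*.
*dehej* — final sound /j/ (a voiced consonant) → -zem → *dehejzem*.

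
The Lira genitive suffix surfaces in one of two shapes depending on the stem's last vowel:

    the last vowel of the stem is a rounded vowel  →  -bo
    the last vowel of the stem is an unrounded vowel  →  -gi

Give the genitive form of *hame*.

*hame* — last vowel /e/ (an unrounded vowel) → -gi → *hamegi*.

hamegi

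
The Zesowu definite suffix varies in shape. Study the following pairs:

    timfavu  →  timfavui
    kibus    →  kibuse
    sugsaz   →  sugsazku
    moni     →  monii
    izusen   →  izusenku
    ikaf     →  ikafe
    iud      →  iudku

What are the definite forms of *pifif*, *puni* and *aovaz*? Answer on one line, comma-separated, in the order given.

The pattern is voicing of the final sound: -e when the stem ends in a voiceless consonant (*kibus*, *ikaf*); -ku when the stem ends in a voiced consonant (*sugsaz*, *izusen*, *iud*); -i when the stem ends in a vowel (*timfavu*, *moni*).
*pifif*: final sound = /f/, a voiceless consonant → -e → *pifife*.
Since the final sound of *puni* is /i/ (a vowel), it takes -i, giving *punii*.
*aovaz*: final sound = /z/, a voiced consonant → -ku → *aovazku*.

pifife, punii, aovazku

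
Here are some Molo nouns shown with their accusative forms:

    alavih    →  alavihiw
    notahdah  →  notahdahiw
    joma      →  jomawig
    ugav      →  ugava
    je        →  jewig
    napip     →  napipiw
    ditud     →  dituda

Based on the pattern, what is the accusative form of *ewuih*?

ewuihiw

The alternation tracks the final sound of the stem — -iw when the stem ends in a voiceless consonant (*alavih*, *notahdah*, *napip*); -a when the stem ends in a voiced consonant (*ugav*, *ditud*); -wig when the stem ends in a vowel (*joma*, *je*).
The final sound of *ewuih* is /h/, which is a voiceless consonant, so the suffix is -iw, giving *ewuihiw*.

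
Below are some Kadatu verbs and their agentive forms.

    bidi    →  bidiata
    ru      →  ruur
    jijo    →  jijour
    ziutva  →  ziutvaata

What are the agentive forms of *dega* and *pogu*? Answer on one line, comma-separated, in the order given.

degaata, poguur

The suffix is conditioned by the last vowel: -ur when the last vowel of the stem is a rounded vowel (*ru*, *jijo*); -ata when the last vowel of the stem is an unrounded vowel (*bidi*, *ziutva*).
The last vowel of *dega* is /a/, which is an unrounded vowel, so the suffix is -ata, giving *degaata*.
Since the last vowel of *pogu* is /u/ (a rounded vowel), it takes -ur, giving *poguur*.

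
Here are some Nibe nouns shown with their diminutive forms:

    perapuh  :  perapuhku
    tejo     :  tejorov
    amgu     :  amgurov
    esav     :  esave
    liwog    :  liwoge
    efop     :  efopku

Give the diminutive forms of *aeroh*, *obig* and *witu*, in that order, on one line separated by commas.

Looking at the final sound of each stem: -ku when the stem ends in a voiceless consonant (*perapuh*, *efop*); -e when the stem ends in a voiced consonant (*esav*, *liwog*); -rov when the stem ends in a vowel (*tejo*, *amgu*).
The final sound of *aeroh* is /h/, which is a voiceless consonant, so the suffix is -ku, giving *aerohku*.
*obig*: final sound = /g/, a voiced consonant → -e → *obige*.
*witu* — final sound /u/ (a vowel) → -rov → *witurov*.

aerohku, obige, witurov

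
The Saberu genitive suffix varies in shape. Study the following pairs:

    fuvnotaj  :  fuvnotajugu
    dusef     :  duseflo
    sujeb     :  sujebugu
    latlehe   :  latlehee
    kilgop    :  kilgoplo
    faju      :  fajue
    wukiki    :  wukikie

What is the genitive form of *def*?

deflo

The pattern is voicing of the final sound: -lo when the stem ends in a voiceless consonant (*dusef*, *kilgop*); -ugu when the stem ends in a voiced consonant (*fuvnotaj*, *sujeb*); -e when the stem ends in a vowel (*latlehe*, *faju*, *wukiki*).
Since the final sound of *def* is /f/ (a voiceless consonant), it takes -lo, giving *deflo*.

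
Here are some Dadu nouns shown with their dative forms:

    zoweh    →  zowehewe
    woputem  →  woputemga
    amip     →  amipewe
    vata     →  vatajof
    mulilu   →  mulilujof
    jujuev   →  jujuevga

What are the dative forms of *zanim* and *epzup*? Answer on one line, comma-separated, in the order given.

zanimga, epzupewe

The alternation tracks the final sound of the stem — -ewe when the stem ends in a voiceless consonant (*zoweh*, *amip*); -ga when the stem ends in a voiced consonant (*woputem*, *jujuev*); -jof when the stem ends in a vowel (*vata*, *mulilu*).
The final sound of *zanim* is /m/, which is a voiced consonant, so the suffix is -ga, giving *zanimga*.
The final sound of *epzup* is /p/, which is a voiceless consonant, so the suffix is -ewe, giving *epzupewe*.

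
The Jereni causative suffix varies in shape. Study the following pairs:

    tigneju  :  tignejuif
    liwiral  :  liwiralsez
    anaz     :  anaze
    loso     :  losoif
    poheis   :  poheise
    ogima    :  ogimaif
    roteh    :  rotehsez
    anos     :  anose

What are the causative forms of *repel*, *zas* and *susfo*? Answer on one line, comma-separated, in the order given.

repelsez, zase, susfoif

The suffix is conditioned by the final sound: -e when the stem ends in a sibilant (*anaz*, *poheis*, *anos*); -sez when the stem ends in a non-sibilant consonant (*liwiral*, *roteh*); -if when the stem ends in a vowel (*tigneju*, *loso*, *ogima*).
*repel*: final sound = /l/, a non-sibilant consonant → -sez → *repelsez*.
The final sound of *zas* is /s/, which is a sibilant, so the suffix is -e, giving *zase*.
*susfo*: final sound = /o/, a vowel → -if → *susfoif*.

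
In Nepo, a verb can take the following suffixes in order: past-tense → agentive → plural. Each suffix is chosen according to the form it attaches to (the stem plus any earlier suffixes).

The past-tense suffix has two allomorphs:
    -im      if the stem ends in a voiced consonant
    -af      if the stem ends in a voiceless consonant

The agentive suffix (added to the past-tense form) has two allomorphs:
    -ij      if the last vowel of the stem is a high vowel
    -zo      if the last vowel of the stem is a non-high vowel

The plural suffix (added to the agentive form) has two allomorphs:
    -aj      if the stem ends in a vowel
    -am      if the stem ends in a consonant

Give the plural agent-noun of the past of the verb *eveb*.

evebimijam

*eveb*: final consonant = /b/, voiced → -im → *evebim*.
The last vowel of the past-tense form *evebim* is /i/, which is a high vowel, so the agentive suffix is -ij, giving *evebimij*.
The agentive form *evebimij* — final sound /j/ (a consonant) → -am → *evebimijam*.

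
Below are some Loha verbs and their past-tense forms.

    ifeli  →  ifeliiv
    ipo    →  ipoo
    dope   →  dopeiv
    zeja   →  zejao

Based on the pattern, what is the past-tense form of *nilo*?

niloo

Looking at the last vowel of each stem: -iv when the last vowel of the stem is a front vowel (*ifeli*, *dope*); -o when the last vowel of the stem is a back vowel (*ipo*, *zeja*).
Since the last vowel of *nilo* is /o/ (a back vowel), it takes -o, giving *niloo*.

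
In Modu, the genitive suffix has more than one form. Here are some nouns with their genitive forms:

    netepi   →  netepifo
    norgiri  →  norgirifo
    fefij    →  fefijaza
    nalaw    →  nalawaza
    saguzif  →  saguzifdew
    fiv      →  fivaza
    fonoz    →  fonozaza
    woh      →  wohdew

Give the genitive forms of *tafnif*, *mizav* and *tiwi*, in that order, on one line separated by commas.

The pattern is voicing of the final sound: -dew when the stem ends in a voiceless consonant (*saguzif*, *woh*); -aza when the stem ends in a voiced consonant (*fefij*, *nalaw*, *fiv*, *fonoz*); -fo when the stem ends in a vowel (*netepi*, *norgiri*).
*tafnif* — final sound /f/ (a voiceless consonant) → -dew → *tafnifdew*.
The final sound of *mizav* is /v/, which is a voiced consonant, so the suffix is -aza, giving *mizavaza*.
*tiwi* — final sound /i/ (a vowel) → -fo → *tiwifo*.

tafnifdew, mizavaza, tiwifo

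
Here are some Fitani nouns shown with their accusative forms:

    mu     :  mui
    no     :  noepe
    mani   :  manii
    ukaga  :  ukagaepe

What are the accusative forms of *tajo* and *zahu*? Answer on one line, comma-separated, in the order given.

tajoepe, zahui

The pattern is height harmony: -i when the last vowel of the stem is a high vowel (*mu*, *mani*); -epe when the last vowel of the stem is a non-high vowel (*no*, *ukaga*).
The last vowel of *tajo* is /o/, which is a non-high vowel, so the suffix is -epe, giving *tajoepe*.
Since the last vowel of *zahu* is /u/ (a high vowel), it takes -i, giving *zahui*.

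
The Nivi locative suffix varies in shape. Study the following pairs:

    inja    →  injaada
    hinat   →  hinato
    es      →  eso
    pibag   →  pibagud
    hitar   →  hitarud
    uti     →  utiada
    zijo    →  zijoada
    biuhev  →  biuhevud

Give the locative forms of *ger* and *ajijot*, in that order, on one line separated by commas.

The pattern is voicing of the final sound: -o when the stem ends in a voiceless consonant (*hinat*, *es*); -ud when the stem ends in a voiced consonant (*pibag*, *hitar*, *biuhev*); -ada when the stem ends in a vowel (*inja*, *uti*, *zijo*).
Since the final sound of *ger* is /r/ (a voiced consonant), it takes -ud, giving *gerud*.
Since the final sound of *ajijot* is /t/ (a voiceless consonant), it takes -o, giving *ajijoto*.

gerud, ajijoto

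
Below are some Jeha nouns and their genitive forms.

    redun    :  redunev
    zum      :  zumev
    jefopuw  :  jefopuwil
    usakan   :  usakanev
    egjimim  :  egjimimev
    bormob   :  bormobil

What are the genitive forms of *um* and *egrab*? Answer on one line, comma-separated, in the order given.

The pattern is nasality of the final consonant: -ev when the stem ends in a nasal (*redun*, *zum*, *usakan*, *egjimim*); -il when the stem ends in a non-nasal consonant (*jefopuw*, *bormob*).
*um* — final consonant /m/ (a nasal) → -ev → *umev*.
The final consonant of *egrab* is /b/, which is non-nasal, so the suffix is -il, giving *egrabil*.

umev, egrabil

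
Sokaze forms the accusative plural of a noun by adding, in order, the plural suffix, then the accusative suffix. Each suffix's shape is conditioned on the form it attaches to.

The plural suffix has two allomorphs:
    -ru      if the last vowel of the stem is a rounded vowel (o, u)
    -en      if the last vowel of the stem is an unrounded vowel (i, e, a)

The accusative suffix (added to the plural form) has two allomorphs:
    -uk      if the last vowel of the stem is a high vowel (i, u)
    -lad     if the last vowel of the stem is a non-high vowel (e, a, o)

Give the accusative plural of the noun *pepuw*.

*pepuw* — last vowel /u/ (a rounded vowel) → -ru → *pepuwru*.
The plural form *pepuwru*: last vowel = /u/, a high vowel → -uk → *pepuwruuk*.

pepuwruuk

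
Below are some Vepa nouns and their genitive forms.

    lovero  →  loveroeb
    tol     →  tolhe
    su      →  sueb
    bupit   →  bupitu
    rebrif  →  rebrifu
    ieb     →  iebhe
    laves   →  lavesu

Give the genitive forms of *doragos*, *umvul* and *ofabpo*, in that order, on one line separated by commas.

doragosu, umvulhe, ofabpoeb

Looking at the final sound of each stem: -u when the stem ends in a voiceless consonant (*bupit*, *rebrif*, *laves*); -he when the stem ends in a voiced consonant (*tol*, *ieb*); -eb when the stem ends in a vowel (*lovero*, *su*).
*doragos*: final sound = /s/, a voiceless consonant → -u → *doragosu*.
*umvul* — final sound /l/ (a voiced consonant) → -he → *umvulhe*.
*ofabpo* — final sound /o/ (a vowel) → -eb → *ofabpoeb*.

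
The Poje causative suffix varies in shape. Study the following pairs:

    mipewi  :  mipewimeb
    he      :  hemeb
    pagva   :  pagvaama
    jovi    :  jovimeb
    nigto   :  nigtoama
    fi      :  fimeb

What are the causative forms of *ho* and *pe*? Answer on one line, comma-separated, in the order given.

The pattern is front/back vowel harmony: -meb when the last vowel of the stem is a front vowel (*mipewi*, *he*, *jovi*, *fi*); -ama when the last vowel of the stem is a back vowel (*pagva*, *nigto*).
*ho* — last vowel /o/ (a back vowel) → -ama → *hoama*.
Since the last vowel of *pe* is /e/ (a front vowel), it takes -meb, giving *pemeb*.

hoama, pemeb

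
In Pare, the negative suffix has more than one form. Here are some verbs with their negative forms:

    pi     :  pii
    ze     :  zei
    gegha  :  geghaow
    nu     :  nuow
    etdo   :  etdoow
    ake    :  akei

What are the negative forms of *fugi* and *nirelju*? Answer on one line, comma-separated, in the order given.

fugii, nireljuow

The pattern is front/back vowel harmony: -i when the last vowel of the stem is a front vowel (*pi*, *ze*, *ake*); -ow when the last vowel of the stem is a back vowel (*gegha*, *nu*, *etdo*).
*fugi* — last vowel /i/ (a front vowel) → -i → *fugii*.
*nirelju*: last vowel = /u/, a back vowel → -ow → *nireljuow*.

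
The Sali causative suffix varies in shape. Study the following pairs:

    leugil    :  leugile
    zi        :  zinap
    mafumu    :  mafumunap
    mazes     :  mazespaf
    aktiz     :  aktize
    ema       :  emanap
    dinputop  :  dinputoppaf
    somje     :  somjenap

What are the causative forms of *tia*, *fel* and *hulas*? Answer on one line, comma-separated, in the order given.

The pattern is voicing of the final sound: -paf when the stem ends in a voiceless consonant (*mazes*, *dinputop*); -e when the stem ends in a voiced consonant (*leugil*, *aktiz*); -nap when the stem ends in a vowel (*zi*, *mafumu*, *ema*, *somje*).
*tia* — final sound /a/ (a vowel) → -nap → *tianap*.
*fel* — final sound /l/ (a voiced consonant) → -e → *fele*.
Since the final sound of *hulas* is /s/ (a voiceless consonant), it takes -paf, giving *hulaspaf*.

tianap, fele, hulaspaf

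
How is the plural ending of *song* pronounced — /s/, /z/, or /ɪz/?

The stem *song* ends in a voiced non-sibilant sound.
The plural suffix surfaces as /ɪz/ after sibilants, /s/ after other voiceless consonants, and /z/ after other voiced sounds.
So the plural -s on *song* is pronounced /z/.

/z/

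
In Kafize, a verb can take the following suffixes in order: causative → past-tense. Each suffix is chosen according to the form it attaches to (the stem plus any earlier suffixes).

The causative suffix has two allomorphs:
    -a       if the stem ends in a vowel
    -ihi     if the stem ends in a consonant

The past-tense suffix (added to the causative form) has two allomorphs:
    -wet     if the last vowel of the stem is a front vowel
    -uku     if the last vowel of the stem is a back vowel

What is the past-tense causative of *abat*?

Since the final sound of *abat* is /t/ (a consonant), it takes -ihi, giving *abatihi*.
The last vowel of the causative form *abatihi* is /i/, which is a front vowel, so the past-tense suffix is -wet, giving *abatihiwet*.

abatihiwet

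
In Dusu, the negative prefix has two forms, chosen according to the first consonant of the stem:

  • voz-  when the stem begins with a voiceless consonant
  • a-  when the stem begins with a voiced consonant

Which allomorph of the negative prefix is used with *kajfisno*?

voz-

*kajfisno* — first consonant /k/ (voiceless) → voz-.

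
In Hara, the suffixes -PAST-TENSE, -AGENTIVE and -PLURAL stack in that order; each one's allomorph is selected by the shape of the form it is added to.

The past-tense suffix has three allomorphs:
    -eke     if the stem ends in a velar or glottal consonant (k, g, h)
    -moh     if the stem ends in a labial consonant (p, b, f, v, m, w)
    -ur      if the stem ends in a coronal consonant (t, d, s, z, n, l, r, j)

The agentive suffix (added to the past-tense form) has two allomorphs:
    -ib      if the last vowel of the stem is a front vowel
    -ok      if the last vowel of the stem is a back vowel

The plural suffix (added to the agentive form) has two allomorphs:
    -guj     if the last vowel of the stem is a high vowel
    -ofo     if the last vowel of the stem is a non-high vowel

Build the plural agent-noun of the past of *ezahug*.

The final consonant of *ezahug* is /g/, which is velar/glottal, so the past-tense suffix is -eke, giving *ezahugeke*.
The past-tense form *ezahugeke* — last vowel /e/ (a front vowel) → -ib → *ezahugekeib*.
The agentive form *ezahugekeib* — last vowel /i/ (a high vowel) → -guj → *ezahugekeibguj*.

ezahugekeibguj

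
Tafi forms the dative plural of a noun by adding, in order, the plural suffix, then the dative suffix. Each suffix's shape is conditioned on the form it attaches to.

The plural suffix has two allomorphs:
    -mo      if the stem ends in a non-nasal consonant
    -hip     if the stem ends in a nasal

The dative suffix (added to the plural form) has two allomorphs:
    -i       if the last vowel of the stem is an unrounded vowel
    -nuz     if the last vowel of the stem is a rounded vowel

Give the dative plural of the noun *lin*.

The final consonant of *lin* is /n/, which is a nasal, so the plural suffix is -hip, giving *linhip*.
The plural form *linhip*: last vowel = /i/, an unrounded vowel → -i → *linhipi*.

linhipi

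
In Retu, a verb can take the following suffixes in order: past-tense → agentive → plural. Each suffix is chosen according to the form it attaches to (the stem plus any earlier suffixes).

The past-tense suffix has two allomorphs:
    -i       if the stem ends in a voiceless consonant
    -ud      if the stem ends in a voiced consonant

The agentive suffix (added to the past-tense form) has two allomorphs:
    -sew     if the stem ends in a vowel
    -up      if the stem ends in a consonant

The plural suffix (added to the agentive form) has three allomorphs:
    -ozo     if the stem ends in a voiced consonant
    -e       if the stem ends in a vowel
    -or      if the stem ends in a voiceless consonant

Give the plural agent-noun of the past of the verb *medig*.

medigudupor

The final consonant of *medig* is /g/, which is voiced, so the past-tense suffix is -ud, giving *medigud*.
Since the final sound of the past-tense form *medigud* is /d/ (a consonant), it takes -up, giving *medigudup*.
The agentive form *medigudup*: final sound = /p/, a voiceless consonant → -or → *medigudupor*.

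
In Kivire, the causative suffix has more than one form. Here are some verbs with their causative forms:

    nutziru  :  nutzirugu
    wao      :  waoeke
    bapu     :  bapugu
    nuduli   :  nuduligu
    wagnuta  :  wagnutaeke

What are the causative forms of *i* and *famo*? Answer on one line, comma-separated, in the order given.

Looking at the last vowel of each stem: -gu when the last vowel of the stem is a high vowel (*nutziru*, *bapu*, *nuduli*); -eke when the last vowel of the stem is a non-high vowel (*wao*, *wagnuta*).
*i* — last vowel /i/ (a high vowel) → -gu → *igu*.
*famo* — last vowel /o/ (a non-high vowel) → -eke → *famoeke*.

igu, famoeke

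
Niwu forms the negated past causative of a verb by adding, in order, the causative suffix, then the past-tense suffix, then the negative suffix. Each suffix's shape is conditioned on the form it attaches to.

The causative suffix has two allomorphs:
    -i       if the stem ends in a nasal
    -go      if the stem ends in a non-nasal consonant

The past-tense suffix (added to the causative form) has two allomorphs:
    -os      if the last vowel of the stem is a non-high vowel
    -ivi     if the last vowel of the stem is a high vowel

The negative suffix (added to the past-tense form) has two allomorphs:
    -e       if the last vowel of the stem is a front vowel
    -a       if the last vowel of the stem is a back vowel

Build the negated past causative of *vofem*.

vofemiivie

The final consonant of *vofem* is /m/, which is a nasal, so the causative suffix is -i, giving *vofemi*.
The causative form *vofemi* — last vowel /i/ (a high vowel) → -ivi → *vofemiivi*.
The last vowel of the past-tense form *vofemiivi* is /i/, which is a front vowel, so the negative suffix is -e, giving *vofemiivie*.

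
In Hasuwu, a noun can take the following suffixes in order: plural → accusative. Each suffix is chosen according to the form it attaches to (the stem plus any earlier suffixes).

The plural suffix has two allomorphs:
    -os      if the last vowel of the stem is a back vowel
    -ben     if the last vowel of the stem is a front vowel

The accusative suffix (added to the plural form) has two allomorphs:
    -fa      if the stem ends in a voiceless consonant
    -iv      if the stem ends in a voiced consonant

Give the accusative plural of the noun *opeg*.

opegbeniv

Since the last vowel of *opeg* is /e/ (a front vowel), it takes -ben, giving *opegben*.
The plural form *opegben* — final consonant /n/ (voiced) → -iv → *opegbeniv*.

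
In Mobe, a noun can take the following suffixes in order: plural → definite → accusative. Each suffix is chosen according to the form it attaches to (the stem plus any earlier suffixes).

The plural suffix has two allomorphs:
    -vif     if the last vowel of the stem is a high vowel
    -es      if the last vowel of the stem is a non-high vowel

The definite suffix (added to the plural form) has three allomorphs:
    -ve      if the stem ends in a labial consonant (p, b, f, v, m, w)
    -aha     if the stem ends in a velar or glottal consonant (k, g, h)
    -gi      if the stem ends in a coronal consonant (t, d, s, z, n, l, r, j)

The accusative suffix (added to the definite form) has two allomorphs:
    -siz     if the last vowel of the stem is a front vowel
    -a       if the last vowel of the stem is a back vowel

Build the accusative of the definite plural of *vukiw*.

vukiwvifvesiz

*vukiw*: last vowel = /i/, a high vowel → -vif → *vukiwvif*.
The final consonant of the plural form *vukiwvif* is /f/, which is labial, so the definite suffix is -ve, giving *vukiwvifve*.
Since the last vowel of the definite form *vukiwvifve* is /e/ (a front vowel), it takes -siz, giving *vukiwvifvesiz*.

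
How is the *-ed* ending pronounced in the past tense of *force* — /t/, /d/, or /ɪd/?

/t/

The stem *force* ends in a voiceless consonant other than /t/.
The -ed suffix is realized as /ɪd/ after /t, d/; as /t/ after other voiceless consonants; and as /d/ after other voiced sounds.
So -ed on *force* is pronounced /t/.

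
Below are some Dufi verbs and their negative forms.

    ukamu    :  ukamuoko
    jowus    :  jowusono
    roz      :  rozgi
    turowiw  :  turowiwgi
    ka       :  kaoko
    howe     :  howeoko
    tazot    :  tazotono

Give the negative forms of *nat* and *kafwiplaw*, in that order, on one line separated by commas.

natono, kafwiplawgi

Looking at the final sound of each stem: -ono when the stem ends in a voiceless consonant (*jowus*, *tazot*); -gi when the stem ends in a voiced consonant (*roz*, *turowiw*); -oko when the stem ends in a vowel (*ukamu*, *ka*, *howe*).
The final sound of *nat* is /t/, which is a voiceless consonant, so the suffix is -ono, giving *natono*.
*kafwiplaw* — final sound /w/ (a voiced consonant) → -gi → *kafwiplawgi*.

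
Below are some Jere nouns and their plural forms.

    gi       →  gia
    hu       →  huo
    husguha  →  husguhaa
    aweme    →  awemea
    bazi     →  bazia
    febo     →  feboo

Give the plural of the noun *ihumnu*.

Looking at the last vowel of each stem: -o when the last vowel of the stem is a rounded vowel (*hu*, *febo*); -a when the last vowel of the stem is an unrounded vowel (*gi*, *husguha*, *aweme*, *bazi*).
*ihumnu*: last vowel = /u/, a rounded vowel → -o → *ihumnuo*.

ihumnuo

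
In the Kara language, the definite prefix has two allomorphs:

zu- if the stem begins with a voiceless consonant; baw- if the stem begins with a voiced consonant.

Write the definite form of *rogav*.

Since the first consonant of *rogav* is /r/ (voiced), it takes baw-, giving *bawrogav*.

bawrogav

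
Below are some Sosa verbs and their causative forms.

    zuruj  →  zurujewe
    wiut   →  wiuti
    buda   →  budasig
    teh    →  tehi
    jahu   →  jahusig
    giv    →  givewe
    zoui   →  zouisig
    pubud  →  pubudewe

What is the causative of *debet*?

Looking at the final sound of each stem: -i when the stem ends in a voiceless consonant (*wiut*, *teh*); -ewe when the stem ends in a voiced consonant (*zuruj*, *giv*, *pubud*); -sig when the stem ends in a vowel (*buda*, *jahu*, *zoui*).
*debet* — final sound /t/ (a voiceless consonant) → -i → *debeti*.

debeti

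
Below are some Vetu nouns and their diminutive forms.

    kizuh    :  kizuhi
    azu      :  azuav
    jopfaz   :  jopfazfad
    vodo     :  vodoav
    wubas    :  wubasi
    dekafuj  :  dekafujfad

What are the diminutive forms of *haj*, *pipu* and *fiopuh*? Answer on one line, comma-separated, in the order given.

Looking at the final sound of each stem: -i when the stem ends in a voiceless consonant (*kizuh*, *wubas*); -fad when the stem ends in a voiced consonant (*jopfaz*, *dekafuj*); -av when the stem ends in a vowel (*azu*, *vodo*).
*haj* — final sound /j/ (a voiced consonant) → -fad → *hajfad*.
*pipu* — final sound /u/ (a vowel) → -av → *pipuav*.
The final sound of *fiopuh* is /h/, which is a voiceless consonant, so the suffix is -i, giving *fiopuhi*.

hajfad, pipuav, fiopuhi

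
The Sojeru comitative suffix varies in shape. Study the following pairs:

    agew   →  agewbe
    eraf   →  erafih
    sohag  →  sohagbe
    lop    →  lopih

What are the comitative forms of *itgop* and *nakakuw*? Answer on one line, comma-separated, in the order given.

itgopih, nakakuwbe

The pattern is voicing of the final consonant: -ih when the stem ends in a voiceless consonant (*eraf*, *lop*); -be when the stem ends in a voiced consonant (*agew*, *sohag*).
The final consonant of *itgop* is /p/, which is voiceless, so the suffix is -ih, giving *itgopih*.
The final consonant of *nakakuw* is /w/, which is voiced, so the suffix is -be, giving *nakakuwbe*.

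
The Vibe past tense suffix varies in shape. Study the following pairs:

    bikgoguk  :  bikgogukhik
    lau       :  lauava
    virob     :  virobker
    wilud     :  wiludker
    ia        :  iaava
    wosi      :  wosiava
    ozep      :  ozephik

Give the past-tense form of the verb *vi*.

The pattern is voicing of the final sound: -hik when the stem ends in a voiceless consonant (*bikgoguk*, *ozep*); -ker when the stem ends in a voiced consonant (*virob*, *wilud*); -ava when the stem ends in a vowel (*lau*, *ia*, *wosi*).
*vi* — final sound /i/ (a vowel) → -ava → *viava*.

viava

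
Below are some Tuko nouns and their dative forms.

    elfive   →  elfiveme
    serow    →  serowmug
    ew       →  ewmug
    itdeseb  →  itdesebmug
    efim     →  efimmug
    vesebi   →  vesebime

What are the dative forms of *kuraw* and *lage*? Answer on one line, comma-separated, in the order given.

kurawmug, lageme

The suffix is conditioned by the final sound: -mug when the stem ends in a consonant (*serow*, *ew*, *itdeseb*, *efim*); -me when the stem ends in a vowel (*elfive*, *vesebi*).
*kuraw*: final sound = /w/, a consonant → -mug → *kurawmug*.
*lage* — final sound /e/ (a vowel) → -me → *lageme*.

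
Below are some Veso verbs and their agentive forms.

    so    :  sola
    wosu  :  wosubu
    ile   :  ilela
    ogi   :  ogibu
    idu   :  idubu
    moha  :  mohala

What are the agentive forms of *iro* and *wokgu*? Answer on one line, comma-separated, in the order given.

The pattern is height harmony: -bu when the last vowel of the stem is a high vowel (*wosu*, *ogi*, *idu*); -la when the last vowel of the stem is a non-high vowel (*so*, *ile*, *moha*).
Since the last vowel of *iro* is /o/ (a non-high vowel), it takes -la, giving *irola*.
The last vowel of *wokgu* is /u/, which is a high vowel, so the suffix is -bu, giving *wokgubu*.

irola, wokgubu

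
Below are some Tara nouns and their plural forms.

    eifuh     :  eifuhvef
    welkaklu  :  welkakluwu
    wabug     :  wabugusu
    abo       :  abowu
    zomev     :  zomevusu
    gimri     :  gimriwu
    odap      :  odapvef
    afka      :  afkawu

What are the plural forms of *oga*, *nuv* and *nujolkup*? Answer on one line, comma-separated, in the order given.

ogawu, nuvusu, nujolkupvef

The pattern is voicing of the final sound: -vef when the stem ends in a voiceless consonant (*eifuh*, *odap*); -usu when the stem ends in a voiced consonant (*wabug*, *zomev*); -wu when the stem ends in a vowel (*welkaklu*, *abo*, *gimri*, *afka*).
*oga*: final sound = /a/, a vowel → -wu → *ogawu*.
The final sound of *nuv* is /v/, which is a voiced consonant, so the suffix is -usu, giving *nuvusu*.
*nujolkup*: final sound = /p/, a voiceless consonant → -vef → *nujolkupvef*.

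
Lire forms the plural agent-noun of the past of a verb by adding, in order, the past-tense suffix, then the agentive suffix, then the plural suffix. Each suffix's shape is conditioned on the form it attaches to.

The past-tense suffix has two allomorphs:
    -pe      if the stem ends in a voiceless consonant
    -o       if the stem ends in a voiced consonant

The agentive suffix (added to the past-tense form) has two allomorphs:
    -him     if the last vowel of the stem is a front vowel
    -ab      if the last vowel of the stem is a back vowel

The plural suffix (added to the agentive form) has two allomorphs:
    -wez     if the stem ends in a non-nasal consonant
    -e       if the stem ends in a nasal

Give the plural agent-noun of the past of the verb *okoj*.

The final consonant of *okoj* is /j/, which is voiced, so the past-tense suffix is -o, giving *okojo*.
Since the last vowel of the past-tense form *okojo* is /o/ (a back vowel), it takes -ab, giving *okojoab*.
The agentive form *okojoab* — final consonant /b/ (non-nasal) → -wez → *okojoabwez*.

okojoabwez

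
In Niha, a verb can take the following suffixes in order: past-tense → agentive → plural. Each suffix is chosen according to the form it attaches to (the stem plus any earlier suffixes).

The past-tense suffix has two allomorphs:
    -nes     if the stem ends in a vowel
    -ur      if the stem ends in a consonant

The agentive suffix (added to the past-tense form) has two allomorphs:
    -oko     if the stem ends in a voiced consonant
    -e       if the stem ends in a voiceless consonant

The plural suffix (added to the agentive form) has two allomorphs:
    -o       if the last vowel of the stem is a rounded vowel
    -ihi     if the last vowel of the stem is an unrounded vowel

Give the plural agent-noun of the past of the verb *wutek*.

wutekurokoo

Since the final sound of *wutek* is /k/ (a consonant), it takes -ur, giving *wutekur*.
The past-tense form *wutekur* — final consonant /r/ (voiced) → -oko → *wutekuroko*.
The agentive form *wutekuroko* — last vowel /o/ (a rounded vowel) → -o → *wutekurokoo*.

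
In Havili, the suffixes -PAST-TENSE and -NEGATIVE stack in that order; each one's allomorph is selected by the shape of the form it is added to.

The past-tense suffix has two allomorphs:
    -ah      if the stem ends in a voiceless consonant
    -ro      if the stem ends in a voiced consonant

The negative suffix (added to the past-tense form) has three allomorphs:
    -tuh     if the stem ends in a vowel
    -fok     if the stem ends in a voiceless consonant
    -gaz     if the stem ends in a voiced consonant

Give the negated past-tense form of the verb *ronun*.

ronunrotuh

*ronun* — final consonant /n/ (voiced) → -ro → *ronunro*.
The past-tense form *ronunro* — final sound /o/ (a vowel) → -tuh → *ronunrotuh*.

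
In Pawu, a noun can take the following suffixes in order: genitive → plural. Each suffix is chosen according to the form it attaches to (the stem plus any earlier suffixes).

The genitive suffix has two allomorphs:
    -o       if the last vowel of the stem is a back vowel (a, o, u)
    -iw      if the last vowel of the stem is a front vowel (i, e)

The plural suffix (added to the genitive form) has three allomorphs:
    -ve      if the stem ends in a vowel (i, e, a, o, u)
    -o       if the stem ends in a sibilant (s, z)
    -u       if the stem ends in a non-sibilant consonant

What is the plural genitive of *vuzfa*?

*vuzfa* — last vowel /a/ (a back vowel) → -o → *vuzfao*.
The final sound of the genitive form *vuzfao* is /o/, which is a vowel, so the plural suffix is -ve, giving *vuzfaove*.

vuzfaove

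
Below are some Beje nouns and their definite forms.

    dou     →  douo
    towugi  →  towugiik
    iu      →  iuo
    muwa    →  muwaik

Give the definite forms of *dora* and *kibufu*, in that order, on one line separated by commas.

Looking at the last vowel of each stem: -o when the last vowel of the stem is a rounded vowel (*dou*, *iu*); -ik when the last vowel of the stem is an unrounded vowel (*towugi*, *muwa*).
*dora* — last vowel /a/ (an unrounded vowel) → -ik → *doraik*.
*kibufu* — last vowel /u/ (a rounded vowel) → -o → *kibufuo*.

doraik, kibufuo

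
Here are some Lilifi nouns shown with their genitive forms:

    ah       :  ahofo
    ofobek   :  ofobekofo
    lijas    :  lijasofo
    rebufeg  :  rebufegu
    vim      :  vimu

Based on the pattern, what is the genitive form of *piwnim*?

piwnimu

The pattern is voicing of the final consonant: -ofo when the stem ends in a voiceless consonant (*ah*, *ofobek*, *lijas*); -u when the stem ends in a voiced consonant (*rebufeg*, *vim*).
The final consonant of *piwnim* is /m/, which is voiced, so the suffix is -u, giving *piwnimu*.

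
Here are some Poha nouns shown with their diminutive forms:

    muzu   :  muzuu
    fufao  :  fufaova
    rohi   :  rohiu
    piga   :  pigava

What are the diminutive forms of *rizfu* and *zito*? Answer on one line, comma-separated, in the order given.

The alternation tracks the last vowel of the stem — -u when the last vowel of the stem is a high vowel (*muzu*, *rohi*); -va when the last vowel of the stem is a non-high vowel (*fufao*, *piga*).
Since the last vowel of *rizfu* is /u/ (a high vowel), it takes -u, giving *rizfuu*.
*zito*: last vowel = /o/, a non-high vowel → -va → *zitova*.

rizfuu, zitova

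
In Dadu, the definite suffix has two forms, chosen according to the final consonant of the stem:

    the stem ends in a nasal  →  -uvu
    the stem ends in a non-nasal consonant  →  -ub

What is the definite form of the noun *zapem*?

zapemuvu

*zapem*: final consonant = /m/, a nasal → -uvu → *zapemuvu*.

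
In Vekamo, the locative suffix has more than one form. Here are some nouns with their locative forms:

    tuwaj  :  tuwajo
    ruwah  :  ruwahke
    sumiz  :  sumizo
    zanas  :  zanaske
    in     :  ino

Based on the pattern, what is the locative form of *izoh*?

izohke

The pattern is voicing of the final consonant: -ke when the stem ends in a voiceless consonant (*ruwah*, *zanas*); -o when the stem ends in a voiced consonant (*tuwaj*, *sumiz*, *in*).
The final consonant of *izoh* is /h/, which is voiceless, so the suffix is -ke, giving *izohke*.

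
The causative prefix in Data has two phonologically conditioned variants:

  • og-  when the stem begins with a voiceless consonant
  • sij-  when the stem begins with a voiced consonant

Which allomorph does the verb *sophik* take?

og-

The first consonant of *sophik* is /s/, which is voiceless, so the prefix is og-.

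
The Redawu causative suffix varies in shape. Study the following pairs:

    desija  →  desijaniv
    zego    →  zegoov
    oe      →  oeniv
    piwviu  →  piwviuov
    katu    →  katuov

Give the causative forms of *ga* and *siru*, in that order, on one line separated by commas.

ganiv, siruov

The alternation tracks the last vowel of the stem — -ov when the last vowel of the stem is a rounded vowel (*zego*, *piwviu*, *katu*); -niv when the last vowel of the stem is an unrounded vowel (*desija*, *oe*).
*ga* — last vowel /a/ (an unrounded vowel) → -niv → *ganiv*.
*siru*: last vowel = /u/, a rounded vowel → -ov → *siruov*.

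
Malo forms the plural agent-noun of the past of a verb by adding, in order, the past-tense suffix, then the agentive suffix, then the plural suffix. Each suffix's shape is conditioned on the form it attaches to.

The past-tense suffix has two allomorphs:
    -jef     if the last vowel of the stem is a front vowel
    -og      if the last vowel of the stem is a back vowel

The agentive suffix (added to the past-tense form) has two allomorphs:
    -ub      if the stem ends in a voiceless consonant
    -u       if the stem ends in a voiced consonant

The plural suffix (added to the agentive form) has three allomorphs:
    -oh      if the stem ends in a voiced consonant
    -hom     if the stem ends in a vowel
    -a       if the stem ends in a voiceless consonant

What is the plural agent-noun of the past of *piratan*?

Since the last vowel of *piratan* is /a/ (a back vowel), it takes -og, giving *piratanog*.
The final consonant of the past-tense form *piratanog* is /g/, which is voiced, so the agentive suffix is -u, giving *piratanogu*.
The final sound of the agentive form *piratanogu* is /u/, which is a vowel, so the plural suffix is -hom, giving *piratanoguhom*.

piratanoguhom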